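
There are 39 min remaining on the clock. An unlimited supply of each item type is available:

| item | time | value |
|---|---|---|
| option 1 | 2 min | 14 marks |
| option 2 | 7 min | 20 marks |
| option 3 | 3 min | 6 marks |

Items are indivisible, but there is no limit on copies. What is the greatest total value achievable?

266 marks

Best value-per-unit is option 1 at 14/2, and filling with it alone uses time 19×2=38. No mix of the others beats 19×14 = 266.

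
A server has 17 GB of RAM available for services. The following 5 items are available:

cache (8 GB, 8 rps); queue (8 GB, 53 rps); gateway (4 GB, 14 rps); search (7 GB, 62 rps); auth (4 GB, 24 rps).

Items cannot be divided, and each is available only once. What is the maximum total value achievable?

Check high-value combinations within 17 GB:
- queue+search: memory 8+7=15, value 53+62=115
- gateway+search+auth: memory 4+7+4=15, value 14+62+24=100
- queue+gateway+auth: memory 8+4+4=16, value 53+14+24=91
- search+auth: memory 7+4=11, value 62+24=86
- queue+auth: memory 8+4=12, value 53+24=77
Best: 115 rps.

115 rps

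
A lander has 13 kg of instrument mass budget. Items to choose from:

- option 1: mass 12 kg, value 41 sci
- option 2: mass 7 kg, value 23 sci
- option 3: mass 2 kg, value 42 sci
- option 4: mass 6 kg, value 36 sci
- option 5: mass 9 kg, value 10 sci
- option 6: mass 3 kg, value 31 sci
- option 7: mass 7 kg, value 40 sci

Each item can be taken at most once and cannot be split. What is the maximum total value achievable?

This is a 0/1 knapsack; check combinations near the capacity.
- option 3+option 6+option 7: mass 2+3+7=12, value 42+31+40=113
- option 3+option 4+option 6: mass 2+6+3=11, value 42+36+31=109
- option 2+option 3+option 6: mass 7+2+3=12, value 23+42+31=96
Best: 113 sci.

113 sci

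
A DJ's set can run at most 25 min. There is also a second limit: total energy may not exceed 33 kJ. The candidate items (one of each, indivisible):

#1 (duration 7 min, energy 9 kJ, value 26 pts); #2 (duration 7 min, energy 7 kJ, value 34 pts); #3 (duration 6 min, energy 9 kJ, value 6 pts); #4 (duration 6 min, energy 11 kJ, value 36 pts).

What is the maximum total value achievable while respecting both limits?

96 pts

Feasible sets respecting both limits:
- #1+#2+#4: duration 20, energy 27, value 96
- #2+#3+#4: duration 19, energy 27, value 76
- #2+#4: duration 13, energy 18, value 70
- #1+#3+#4: duration 19, energy 29, value 68
Best: 96 pts.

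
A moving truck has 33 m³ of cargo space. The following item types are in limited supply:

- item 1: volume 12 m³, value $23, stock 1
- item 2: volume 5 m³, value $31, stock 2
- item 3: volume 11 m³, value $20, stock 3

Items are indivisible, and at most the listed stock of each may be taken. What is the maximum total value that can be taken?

$105

Top feasible selections:
- 1×item 1 + 2×item 2 + 1×item 3: volume 33, value 105
- 2×item 2 + 2×item 3: volume 32, value 102
- 1×item 1 + 2×item 2: volume 22, value 85
- 2×item 2 + 1×item 3: volume 21, value 82
Best: $105.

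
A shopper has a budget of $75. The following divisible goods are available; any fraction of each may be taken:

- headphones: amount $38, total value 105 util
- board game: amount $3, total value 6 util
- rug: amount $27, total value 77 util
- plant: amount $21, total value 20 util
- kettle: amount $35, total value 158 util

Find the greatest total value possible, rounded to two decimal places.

270.92

Take in order of value per unit:
- kettle (158/35 per unit): all 35 → value 158, running total 158.00
- rug (77/27 per unit): all 27 → value 77, running total 235.00
- headphones (105/38 per unit): 13 of 38 → value 13×105/38 = 35.9211, running total 270.92
Total 270.92.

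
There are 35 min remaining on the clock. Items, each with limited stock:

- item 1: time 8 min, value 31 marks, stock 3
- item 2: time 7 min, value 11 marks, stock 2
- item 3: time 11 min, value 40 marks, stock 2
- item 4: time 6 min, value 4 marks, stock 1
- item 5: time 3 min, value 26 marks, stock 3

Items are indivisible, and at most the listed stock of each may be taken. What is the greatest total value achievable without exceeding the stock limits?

Best selections within time 35 and stock limits:
- 3×item 1 + 3×item 5: time 33, value 171
- 1×item 1 + 1×item 2 + 1×item 3 + 3×item 5: time 35, value 160
- 2×item 3 + 3×item 5: time 31, value 158
Best: 171 marks.

171 marks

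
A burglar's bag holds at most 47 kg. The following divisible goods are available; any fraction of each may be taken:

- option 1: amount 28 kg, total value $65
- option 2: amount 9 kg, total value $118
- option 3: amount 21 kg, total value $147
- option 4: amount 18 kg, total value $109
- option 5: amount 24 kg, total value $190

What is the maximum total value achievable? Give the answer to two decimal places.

406.00

Take in order of value per unit:
- option 2 (118/9 per unit): all 9 → value 118, running total 118.00
- option 5 (190/24 per unit): all 24 → value 190, running total 308.00
- option 3 (147/21 per unit): 14 of 21 → value 14×147/21 = 98.0000, running total 406.00
Total 406.00.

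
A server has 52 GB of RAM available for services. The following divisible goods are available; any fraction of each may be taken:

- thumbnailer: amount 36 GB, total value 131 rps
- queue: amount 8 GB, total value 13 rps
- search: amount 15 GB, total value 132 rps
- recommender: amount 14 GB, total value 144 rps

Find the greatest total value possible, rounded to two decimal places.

Take in order of value per unit:
- recommender (144/14 per unit): all 14 → value 144, running total 144.00
- search (132/15 per unit): all 15 → value 132, running total 276.00
- thumbnailer (131/36 per unit): 23 of 36 → value 23×131/36 = 83.6944, running total 359.69
Total 359.69.

359.69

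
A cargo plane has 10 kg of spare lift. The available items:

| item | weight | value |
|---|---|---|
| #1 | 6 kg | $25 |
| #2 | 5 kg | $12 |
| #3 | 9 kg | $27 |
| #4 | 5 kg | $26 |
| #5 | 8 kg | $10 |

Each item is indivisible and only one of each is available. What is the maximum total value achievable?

Check high-value combinations within 10 kg:
- #2+#4: weight 5+5=10, value 12+26=38
- #3: weight 9, value 27
- #4: weight 5, value 26
- #1: weight 6, value 25
Best: $38.

$38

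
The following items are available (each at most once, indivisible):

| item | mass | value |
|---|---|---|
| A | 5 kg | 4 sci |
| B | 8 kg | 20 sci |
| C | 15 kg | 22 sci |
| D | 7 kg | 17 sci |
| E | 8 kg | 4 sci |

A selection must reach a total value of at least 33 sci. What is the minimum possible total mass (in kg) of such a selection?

15

Subsets with value ≥ 33, sorted by total mass:
- B+D: mass 15, value 37
- A+B+D: mass 20, value 41
- C+D: mass 22, value 39
- B+C: mass 23, value 42
Minimum mass: 15 kg.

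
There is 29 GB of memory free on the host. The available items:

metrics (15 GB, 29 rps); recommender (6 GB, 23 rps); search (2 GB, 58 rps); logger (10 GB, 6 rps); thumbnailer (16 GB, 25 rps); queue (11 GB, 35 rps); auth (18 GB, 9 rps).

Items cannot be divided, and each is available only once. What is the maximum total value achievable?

Check high-value combinations within 29 GB:
- metrics+search+queue: memory 15+2+11=28, value 29+58+35=122
- recommender+search+logger+queue: memory 6+2+10+11=29, value 23+58+6+35=122
- search+thumbnailer+queue: memory 2+16+11=29, value 58+25+35=118
- recommender+search+queue: memory 6+2+11=19, value 23+58+35=116
Best: 122 rps.

122 rps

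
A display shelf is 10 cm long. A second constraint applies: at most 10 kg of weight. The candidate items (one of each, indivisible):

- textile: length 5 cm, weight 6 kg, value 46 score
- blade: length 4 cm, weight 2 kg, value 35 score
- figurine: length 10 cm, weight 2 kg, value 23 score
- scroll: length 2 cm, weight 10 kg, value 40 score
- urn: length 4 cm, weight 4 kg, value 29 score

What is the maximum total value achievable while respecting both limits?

Feasible sets respecting both limits:
- textile+blade: length 9, weight 8, value 81
- textile+urn: length 9, weight 10, value 75
- blade+urn: length 8, weight 6, value 64
- textile: length 5, weight 6, value 46
Best: 81 score.

81 score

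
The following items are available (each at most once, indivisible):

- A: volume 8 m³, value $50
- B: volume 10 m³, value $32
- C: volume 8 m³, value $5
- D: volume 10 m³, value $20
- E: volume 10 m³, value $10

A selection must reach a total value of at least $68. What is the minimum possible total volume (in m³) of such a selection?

Subsets with value ≥ 68, sorted by total volume:
- A+B: volume 18, value 82
- A+D: volume 18, value 70
- A+B+C: volume 26, value 87
Minimum volume: 18 m³.

18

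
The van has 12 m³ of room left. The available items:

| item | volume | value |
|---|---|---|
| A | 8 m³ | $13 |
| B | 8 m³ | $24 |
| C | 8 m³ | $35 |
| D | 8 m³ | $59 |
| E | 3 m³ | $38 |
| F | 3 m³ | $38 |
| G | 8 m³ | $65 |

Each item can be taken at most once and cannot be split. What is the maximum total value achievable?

$103

Check high-value combinations within 12 m³:
- E+G: volume 3+8=11, value 38+65=103
- F+G: volume 3+8=11, value 38+65=103
- D+E: volume 8+3=11, value 59+38=97
- D+F: volume 8+3=11, value 59+38=97
- E+F: volume 3+3=6, value 38+38=76
Best: $103.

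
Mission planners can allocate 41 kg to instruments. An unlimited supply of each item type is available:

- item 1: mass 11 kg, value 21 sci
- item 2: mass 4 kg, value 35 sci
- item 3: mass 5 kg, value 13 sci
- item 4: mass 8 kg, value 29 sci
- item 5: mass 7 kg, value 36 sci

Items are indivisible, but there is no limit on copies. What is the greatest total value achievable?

Best value-per-unit is item 2 at 35/4, and filling with it alone uses mass 10×4=40. No mix of the others beats 10×35 = 350.

350 sci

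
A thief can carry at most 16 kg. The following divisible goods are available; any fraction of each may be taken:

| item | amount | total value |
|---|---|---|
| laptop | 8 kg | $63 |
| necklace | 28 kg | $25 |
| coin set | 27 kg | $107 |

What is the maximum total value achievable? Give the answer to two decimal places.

94.70

Take in order of value per unit:
- laptop (63/8 per unit): all 8 → value 63, running total 63.00
- coin set (107/27 per unit): 8 of 27 → value 8×107/27 = 31.7037, running total 94.70
Total 94.70.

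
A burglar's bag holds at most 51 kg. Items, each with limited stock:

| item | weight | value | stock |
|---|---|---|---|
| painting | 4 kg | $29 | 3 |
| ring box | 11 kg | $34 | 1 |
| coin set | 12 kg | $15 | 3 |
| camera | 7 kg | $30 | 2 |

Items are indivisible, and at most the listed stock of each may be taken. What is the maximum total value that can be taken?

Top feasible selections:
- 3×painting + 1×ring box + 1×coin set + 2×camera: weight 49, value 196
- 3×painting + 1×ring box + 2×camera: weight 37, value 181
- 3×painting + 2×coin set + 2×camera: weight 50, value 177
Best: $196.

$196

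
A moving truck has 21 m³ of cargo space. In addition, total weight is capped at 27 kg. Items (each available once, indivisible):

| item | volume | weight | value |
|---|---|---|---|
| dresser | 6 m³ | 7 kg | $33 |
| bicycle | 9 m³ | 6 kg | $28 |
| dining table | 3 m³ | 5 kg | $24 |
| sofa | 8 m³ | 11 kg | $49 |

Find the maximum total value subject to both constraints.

$106

Feasible sets respecting both limits:
- dresser+dining table+sofa: volume 17, weight 23, value 106
- bicycle+dining table+sofa: volume 20, weight 22, value 101
- dresser+bicycle+dining table: volume 18, weight 18, value 85
Best: $106.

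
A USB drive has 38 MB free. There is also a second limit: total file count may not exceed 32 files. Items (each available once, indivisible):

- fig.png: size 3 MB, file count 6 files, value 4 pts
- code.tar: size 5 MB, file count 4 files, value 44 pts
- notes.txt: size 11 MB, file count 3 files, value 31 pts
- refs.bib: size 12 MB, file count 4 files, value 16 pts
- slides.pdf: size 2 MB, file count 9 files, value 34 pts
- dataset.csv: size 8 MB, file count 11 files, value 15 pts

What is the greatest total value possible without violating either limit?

Feasible sets respecting both limits:
- code.tar+notes.txt+refs.bib+slides.pdf+dataset.csv: size 38, file count 31, value 140
- fig.png+code.tar+notes.txt+refs.bib+slides.pdf: size 33, file count 26, value 129
- code.tar+notes.txt+refs.bib+slides.pdf: size 30, file count 20, value 125
- code.tar+notes.txt+slides.pdf+dataset.csv: size 26, file count 27, value 124
Best: 140 pts.

140 pts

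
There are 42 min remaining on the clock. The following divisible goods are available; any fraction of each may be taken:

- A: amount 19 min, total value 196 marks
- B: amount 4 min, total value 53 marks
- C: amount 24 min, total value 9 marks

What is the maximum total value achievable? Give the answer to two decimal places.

Take in order of value per unit:
- B (53/4 per unit): all 4 → value 53, running total 53.00
- A (196/19 per unit): all 19 → value 196, running total 249.00
- C (9/24 per unit): 19 of 24 → value 19×9/24 = 7.1250, running total 256.13
Total 256.13.

256.13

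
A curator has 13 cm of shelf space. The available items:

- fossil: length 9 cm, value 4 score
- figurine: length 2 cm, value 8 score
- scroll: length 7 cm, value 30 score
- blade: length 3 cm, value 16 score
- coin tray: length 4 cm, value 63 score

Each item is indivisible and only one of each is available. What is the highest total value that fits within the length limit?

Check high-value combinations within 13 cm:
- figurine+scroll+coin tray: length 2+7+4=13, value 8+30+63=101
- scroll+coin tray: length 7+4=11, value 30+63=93
- figurine+blade+coin tray: length 2+3+4=9, value 8+16+63=87
- blade+coin tray: length 3+4=7, value 16+63=79
Best: 101 score.

101 score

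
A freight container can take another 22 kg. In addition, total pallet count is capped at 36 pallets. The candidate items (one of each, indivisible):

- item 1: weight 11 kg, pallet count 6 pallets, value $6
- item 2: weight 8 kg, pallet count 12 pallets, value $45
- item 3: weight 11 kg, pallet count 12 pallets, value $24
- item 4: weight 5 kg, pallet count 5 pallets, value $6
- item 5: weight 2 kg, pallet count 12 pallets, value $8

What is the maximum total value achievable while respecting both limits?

$77

Feasible sets respecting both limits:
- item 2+item 3+item 5: weight 21, pallet count 36, value 77
- item 2+item 3: weight 19, pallet count 24, value 69
- item 1+item 2+item 5: weight 21, pallet count 30, value 59
Best: $77.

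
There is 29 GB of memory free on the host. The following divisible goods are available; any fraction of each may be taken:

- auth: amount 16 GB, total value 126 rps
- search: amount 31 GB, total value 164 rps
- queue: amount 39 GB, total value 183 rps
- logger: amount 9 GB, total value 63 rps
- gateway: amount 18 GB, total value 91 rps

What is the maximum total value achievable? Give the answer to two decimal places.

Take in order of value per unit:
- auth (126/16 per unit): all 16 → value 126, running total 126.00
- logger (63/9 per unit): all 9 → value 63, running total 189.00
- search (164/31 per unit): 4 of 31 → value 4×164/31 = 21.1613, running total 210.16
Total 210.16.

210.16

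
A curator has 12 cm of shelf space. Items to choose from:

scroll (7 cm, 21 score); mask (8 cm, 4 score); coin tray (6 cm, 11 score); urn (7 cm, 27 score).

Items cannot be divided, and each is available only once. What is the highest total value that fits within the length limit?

Check high-value combinations within 12 cm:
- urn: length 7, value 27
- scroll: length 7, value 21
- coin tray: length 6, value 11
- mask: length 8, value 4
Best: 27 score.

27 score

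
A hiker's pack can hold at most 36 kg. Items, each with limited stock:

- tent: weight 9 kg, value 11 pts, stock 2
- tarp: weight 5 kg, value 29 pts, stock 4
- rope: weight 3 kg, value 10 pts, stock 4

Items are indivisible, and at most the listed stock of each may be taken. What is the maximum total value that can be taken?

Top feasible selections:
- 4×tarp + 4×rope: weight 32, value 156
- 1×tent + 4×tarp + 2×rope: weight 35, value 147
- 4×tarp + 3×rope: weight 29, value 146
- 1×tent + 3×tarp + 4×rope: weight 36, value 138
Best: 156 pts.

156 pts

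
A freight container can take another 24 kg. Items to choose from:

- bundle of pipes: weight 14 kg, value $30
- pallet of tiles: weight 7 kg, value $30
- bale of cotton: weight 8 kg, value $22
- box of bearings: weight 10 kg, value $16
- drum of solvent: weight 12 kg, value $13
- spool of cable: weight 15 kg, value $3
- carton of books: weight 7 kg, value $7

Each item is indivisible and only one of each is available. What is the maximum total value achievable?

Check high-value combinations within 24 kg:
- bundle of pipes+pallet of tiles: weight 14+7=21, value 30+30=60
- pallet of tiles+bale of cotton+carton of books: weight 7+8+7=22, value 30+22+7=59
- pallet of tiles+box of bearings+carton of books: weight 7+10+7=24, value 30+16+7=53
- pallet of tiles+bale of cotton: weight 7+8=15, value 30+22=52
- bundle of pipes+bale of cotton: weight 14+8=22, value 30+22=52
Best: $60.

$60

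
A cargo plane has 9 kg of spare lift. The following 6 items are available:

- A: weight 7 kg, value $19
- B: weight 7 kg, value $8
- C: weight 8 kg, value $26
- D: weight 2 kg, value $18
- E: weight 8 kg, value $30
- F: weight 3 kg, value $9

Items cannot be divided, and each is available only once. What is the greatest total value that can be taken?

$37

Check high-value combinations within 9 kg:
- A+D: weight 7+2=9, value 19+18=37
- E: weight 8, value 30
- D+F: weight 2+3=5, value 18+9=27
Best: $37.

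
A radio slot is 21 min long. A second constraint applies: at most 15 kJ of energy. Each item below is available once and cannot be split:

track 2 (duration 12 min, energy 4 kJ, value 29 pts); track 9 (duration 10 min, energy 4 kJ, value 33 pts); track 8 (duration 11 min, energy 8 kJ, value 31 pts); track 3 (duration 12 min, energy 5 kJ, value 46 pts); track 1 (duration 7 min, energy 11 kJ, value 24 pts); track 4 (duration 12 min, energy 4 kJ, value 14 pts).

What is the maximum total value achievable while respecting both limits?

Feasible sets respecting both limits:
- track 9+track 8: duration 21, energy 12, value 64
- track 9+track 1: duration 17, energy 15, value 57
- track 2+track 1: duration 19, energy 15, value 53
Best: 64 pts.

64 pts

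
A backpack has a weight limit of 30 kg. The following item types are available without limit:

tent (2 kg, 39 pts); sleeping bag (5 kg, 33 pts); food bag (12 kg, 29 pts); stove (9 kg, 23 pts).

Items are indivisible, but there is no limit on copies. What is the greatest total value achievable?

Best value-per-unit is tent at 39/2, and filling with it alone uses weight 15×2=30. No mix of the others beats 15×39 = 585.

585 pts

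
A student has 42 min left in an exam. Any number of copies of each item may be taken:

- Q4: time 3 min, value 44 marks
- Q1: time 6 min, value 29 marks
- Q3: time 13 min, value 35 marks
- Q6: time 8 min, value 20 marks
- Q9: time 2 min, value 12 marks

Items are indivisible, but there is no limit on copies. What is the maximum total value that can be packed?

616 marks

Best value-per-unit is Q4 at 44/3, and filling with it alone uses time 14×3=42. No mix of the others beats 14×44 = 616.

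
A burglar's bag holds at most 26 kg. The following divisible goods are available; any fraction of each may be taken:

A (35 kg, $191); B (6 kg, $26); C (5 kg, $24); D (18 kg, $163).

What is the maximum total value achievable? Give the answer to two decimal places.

Take in order of value per unit:
- D (163/18 per unit): all 18 → value 163, running total 163.00
- A (191/35 per unit): 8 of 35 → value 8×191/35 = 43.6571, running total 206.66
Total 206.66.

206.66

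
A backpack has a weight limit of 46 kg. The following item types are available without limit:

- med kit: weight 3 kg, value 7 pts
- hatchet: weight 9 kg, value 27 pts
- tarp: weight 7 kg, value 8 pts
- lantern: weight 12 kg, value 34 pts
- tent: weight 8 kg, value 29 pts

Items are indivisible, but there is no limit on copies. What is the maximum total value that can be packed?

159 pts

Best value-per-unit is tent at 29/8; filling with it alone gives 5×29 = 145.
Optimal mix: 2×med kit + 5×tent → weight 46, value 159.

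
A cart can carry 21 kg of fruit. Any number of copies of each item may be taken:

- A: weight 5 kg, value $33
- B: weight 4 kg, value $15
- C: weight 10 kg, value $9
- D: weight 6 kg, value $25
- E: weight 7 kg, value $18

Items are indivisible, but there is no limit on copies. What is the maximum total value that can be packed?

$132

Best value-per-unit is A at 33/5, and filling with it alone uses weight 4×5=20. No mix of the others beats 4×33 = 132.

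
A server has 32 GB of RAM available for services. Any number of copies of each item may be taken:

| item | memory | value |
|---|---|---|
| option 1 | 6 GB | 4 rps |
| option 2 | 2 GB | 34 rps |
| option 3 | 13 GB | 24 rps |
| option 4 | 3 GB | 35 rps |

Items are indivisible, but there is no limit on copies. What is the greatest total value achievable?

544 rps

Best value-per-unit is option 2 at 34/2, and filling with it alone uses memory 16×2=32. No mix of the others beats 16×34 = 544.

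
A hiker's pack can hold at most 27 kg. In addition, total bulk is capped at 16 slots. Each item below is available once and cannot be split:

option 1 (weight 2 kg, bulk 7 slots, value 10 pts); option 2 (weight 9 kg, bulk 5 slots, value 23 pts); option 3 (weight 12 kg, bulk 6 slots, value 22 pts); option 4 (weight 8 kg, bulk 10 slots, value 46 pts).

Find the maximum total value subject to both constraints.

69 pts

Feasible sets respecting both limits:
- option 2+option 4: weight 17, bulk 15, value 69
- option 3+option 4: weight 20, bulk 16, value 68
- option 4: weight 8, bulk 10, value 46
- option 2+option 3: weight 21, bulk 11, value 45
Best: 69 pts.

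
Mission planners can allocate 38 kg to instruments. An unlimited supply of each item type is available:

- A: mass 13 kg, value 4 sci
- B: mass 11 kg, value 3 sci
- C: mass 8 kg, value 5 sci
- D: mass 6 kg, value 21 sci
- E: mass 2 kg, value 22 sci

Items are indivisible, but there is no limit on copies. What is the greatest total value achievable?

418 sci

Best value-per-unit is E at 22/2, and filling with it alone uses mass 19×2=38. No mix of the others beats 19×22 = 418.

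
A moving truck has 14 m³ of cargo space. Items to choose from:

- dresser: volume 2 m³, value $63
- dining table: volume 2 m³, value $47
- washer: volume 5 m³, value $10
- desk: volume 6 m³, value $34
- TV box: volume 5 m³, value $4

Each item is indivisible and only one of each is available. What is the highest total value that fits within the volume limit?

Check high-value combinations within 14 m³:
- dresser+dining table+desk: volume 2+2+6=10, value 63+47+34=144
- dresser+dining table+washer+TV box: volume 2+2+5+5=14, value 63+47+10+4=124
- dresser+dining table+washer: volume 2+2+5=9, value 63+47+10=120
- dresser+dining table+TV box: volume 2+2+5=9, value 63+47+4=114
Best: $144.

$144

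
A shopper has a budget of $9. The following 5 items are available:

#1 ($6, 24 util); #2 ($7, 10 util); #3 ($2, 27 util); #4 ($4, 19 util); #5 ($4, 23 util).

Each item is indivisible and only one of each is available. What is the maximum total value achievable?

Check high-value combinations within $9:
- #1+#3: cost 6+2=8, value 24+27=51
- #3+#5: cost 2+4=6, value 27+23=50
- #3+#4: cost 2+4=6, value 27+19=46
Best: 51 util.

51 util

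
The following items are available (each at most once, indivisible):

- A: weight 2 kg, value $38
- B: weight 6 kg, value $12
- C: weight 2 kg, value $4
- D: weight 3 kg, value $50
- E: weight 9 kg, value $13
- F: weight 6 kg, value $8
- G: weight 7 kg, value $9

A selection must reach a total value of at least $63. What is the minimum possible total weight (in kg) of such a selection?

Subsets with value ≥ 63, sorted by total weight:
- A+D: weight 5, value 88
- A+C+D: weight 7, value 92
- A+B+D: weight 11, value 100
- A+D+F: weight 11, value 96
Minimum weight: 5 kg.

5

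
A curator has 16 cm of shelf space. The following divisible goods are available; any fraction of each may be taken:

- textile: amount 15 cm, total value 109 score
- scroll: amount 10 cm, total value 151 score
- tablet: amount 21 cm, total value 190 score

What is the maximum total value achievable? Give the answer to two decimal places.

205.29

Take in order of value per unit:
- scroll (151/10 per unit): all 10 → value 151, running total 151.00
- tablet (190/21 per unit): 6 of 21 → value 6×190/21 = 54.2857, running total 205.29
Total 205.29.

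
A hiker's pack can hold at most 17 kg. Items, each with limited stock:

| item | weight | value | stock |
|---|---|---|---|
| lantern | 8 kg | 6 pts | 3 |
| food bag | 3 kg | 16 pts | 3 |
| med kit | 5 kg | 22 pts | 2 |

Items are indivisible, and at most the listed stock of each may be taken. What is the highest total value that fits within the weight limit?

Top feasible selections:
- 2×food bag + 2×med kit: weight 16, value 76
- 3×food bag + 1×med kit: weight 14, value 70
- 1×food bag + 2×med kit: weight 13, value 60
Best: 76 pts.

76 pts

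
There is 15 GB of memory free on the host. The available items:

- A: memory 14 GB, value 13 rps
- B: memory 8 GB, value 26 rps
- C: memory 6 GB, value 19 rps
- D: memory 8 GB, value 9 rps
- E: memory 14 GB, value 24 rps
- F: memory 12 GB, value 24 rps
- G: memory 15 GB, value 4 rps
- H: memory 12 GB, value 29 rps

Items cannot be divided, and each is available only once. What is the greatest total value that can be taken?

45 rps

This is a 0/1 knapsack; check combinations near the capacity.
- B+C: memory 8+6=14, value 26+19=45
- H: memory 12, value 29
- C+D: memory 6+8=14, value 19+9=28
- B: memory 8, value 26
Best: 45 rps.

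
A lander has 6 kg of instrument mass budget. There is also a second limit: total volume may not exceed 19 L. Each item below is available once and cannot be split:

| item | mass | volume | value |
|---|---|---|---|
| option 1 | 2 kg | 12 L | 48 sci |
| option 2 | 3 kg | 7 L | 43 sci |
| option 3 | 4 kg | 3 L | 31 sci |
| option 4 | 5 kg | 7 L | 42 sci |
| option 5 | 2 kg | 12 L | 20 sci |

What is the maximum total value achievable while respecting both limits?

91 sci

Feasible sets respecting both limits:
- option 1+option 2: mass 5, volume 19, value 91
- option 1+option 3: mass 6, volume 15, value 79
- option 2+option 5: mass 5, volume 19, value 63
- option 3+option 5: mass 6, volume 15, value 51
Best: 91 sci.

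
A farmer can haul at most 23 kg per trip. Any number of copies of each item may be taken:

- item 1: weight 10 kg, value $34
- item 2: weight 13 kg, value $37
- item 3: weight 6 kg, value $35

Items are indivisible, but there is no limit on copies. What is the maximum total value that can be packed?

$105

Best value-per-unit is item 3 at 35/6, and filling with it alone uses weight 3×6=18. No mix of the others beats 3×35 = 105.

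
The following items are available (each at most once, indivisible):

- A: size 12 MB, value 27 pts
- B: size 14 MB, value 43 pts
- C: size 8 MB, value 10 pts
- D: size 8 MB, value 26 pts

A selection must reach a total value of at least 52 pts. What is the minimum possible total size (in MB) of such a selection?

Subsets with value ≥ 52, sorted by total size:
- A+D: size 20, value 53
- B+D: size 22, value 69
Minimum size: 20 MB.

20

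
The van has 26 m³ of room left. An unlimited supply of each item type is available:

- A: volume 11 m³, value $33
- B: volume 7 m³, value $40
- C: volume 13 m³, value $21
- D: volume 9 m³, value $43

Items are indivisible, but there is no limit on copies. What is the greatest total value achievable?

$126

Best value-per-unit is B at 40/7; filling with it alone gives 3×40 = 120.
Optimal mix: 1×B + 2×D → volume 25, value 126.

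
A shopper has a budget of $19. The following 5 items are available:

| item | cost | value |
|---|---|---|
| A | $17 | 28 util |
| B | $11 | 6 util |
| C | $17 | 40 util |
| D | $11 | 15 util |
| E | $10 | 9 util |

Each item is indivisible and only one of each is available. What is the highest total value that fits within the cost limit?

40 util

This is a 0/1 knapsack; check combinations near the capacity.
- C: cost 17, value 40
- A: cost 17, value 28
- D: cost 11, value 15
Best: 40 util.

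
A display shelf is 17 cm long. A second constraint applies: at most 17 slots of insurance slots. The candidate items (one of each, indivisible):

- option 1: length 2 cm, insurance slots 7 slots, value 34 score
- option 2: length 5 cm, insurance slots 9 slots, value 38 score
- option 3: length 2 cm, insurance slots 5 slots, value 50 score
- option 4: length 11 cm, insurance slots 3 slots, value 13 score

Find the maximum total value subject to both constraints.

Feasible sets respecting both limits:
- option 1+option 3+option 4: length 15, insurance slots 15, value 97
- option 2+option 3: length 7, insurance slots 14, value 88
- option 1+option 3: length 4, insurance slots 12, value 84
Best: 97 score.

97 score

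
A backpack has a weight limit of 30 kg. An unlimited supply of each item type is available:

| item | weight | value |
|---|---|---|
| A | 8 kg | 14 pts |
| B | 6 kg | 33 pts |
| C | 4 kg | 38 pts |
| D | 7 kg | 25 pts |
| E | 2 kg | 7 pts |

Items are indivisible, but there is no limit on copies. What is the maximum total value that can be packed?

273 pts

Best value-per-unit is C at 38/4; filling with it alone gives 7×38 = 266.
Optimal mix: 7×C + 1×E → weight 30, value 273.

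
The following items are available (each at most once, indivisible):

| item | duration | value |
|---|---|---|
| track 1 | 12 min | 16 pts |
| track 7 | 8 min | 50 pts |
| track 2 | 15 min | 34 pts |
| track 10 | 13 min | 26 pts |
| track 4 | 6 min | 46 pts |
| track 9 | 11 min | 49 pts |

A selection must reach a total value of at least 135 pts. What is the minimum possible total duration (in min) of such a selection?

25

Subsets with value ≥ 135, sorted by total duration:
- track 7+track 4+track 9: duration 25, value 145
- track 1+track 7+track 4+track 9: duration 37, value 161
- track 7+track 10+track 4+track 9: duration 38, value 171
Minimum duration: 25 min.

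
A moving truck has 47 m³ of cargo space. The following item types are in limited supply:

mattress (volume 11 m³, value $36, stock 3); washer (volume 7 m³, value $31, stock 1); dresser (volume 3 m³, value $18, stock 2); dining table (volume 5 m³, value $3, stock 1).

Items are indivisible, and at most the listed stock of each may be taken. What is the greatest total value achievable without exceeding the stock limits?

Best selections within volume 47 and stock limits:
- 3×mattress + 1×washer + 2×dresser: volume 46, value 175
- 3×mattress + 1×washer + 1×dresser: volume 43, value 157
Best: $175.

$175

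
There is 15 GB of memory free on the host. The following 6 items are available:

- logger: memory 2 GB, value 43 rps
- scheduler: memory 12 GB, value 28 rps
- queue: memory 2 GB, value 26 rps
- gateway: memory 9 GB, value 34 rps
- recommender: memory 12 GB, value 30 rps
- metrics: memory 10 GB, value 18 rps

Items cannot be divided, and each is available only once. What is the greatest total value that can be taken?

103 rps

Check high-value combinations within 15 GB:
- logger+queue+gateway: memory 2+2+9=13, value 43+26+34=103
- logger+queue+metrics: memory 2+2+10=14, value 43+26+18=87
- logger+gateway: memory 2+9=11, value 43+34=77
- logger+recommender: memory 2+12=14, value 43+30=73
- logger+scheduler: memory 2+12=14, value 43+28=71
Best: 103 rps.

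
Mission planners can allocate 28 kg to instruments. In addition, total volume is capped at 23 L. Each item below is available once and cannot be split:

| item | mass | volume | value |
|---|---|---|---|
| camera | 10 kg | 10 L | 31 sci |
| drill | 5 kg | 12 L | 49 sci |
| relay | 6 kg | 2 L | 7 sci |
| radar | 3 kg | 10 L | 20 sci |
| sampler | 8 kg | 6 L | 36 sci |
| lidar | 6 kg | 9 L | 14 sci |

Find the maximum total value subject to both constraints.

92 sci

Feasible sets respecting both limits:
- drill+relay+sampler: mass 19, volume 20, value 92
- drill+sampler: mass 13, volume 18, value 85
- camera+drill: mass 15, volume 22, value 80
- camera+relay+sampler: mass 24, volume 18, value 74
Best: 92 sci.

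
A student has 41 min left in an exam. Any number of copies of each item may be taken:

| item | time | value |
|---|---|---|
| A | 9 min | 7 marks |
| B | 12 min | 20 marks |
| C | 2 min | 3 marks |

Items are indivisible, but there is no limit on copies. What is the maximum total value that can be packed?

Best value-per-unit is B at 20/12; filling with it alone gives 3×20 = 60.
Optimal mix: 3×B + 2×C → time 40, value 66.

66 marks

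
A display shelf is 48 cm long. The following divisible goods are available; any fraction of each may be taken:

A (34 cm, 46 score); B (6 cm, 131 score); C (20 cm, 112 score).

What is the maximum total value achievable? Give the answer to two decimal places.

272.76

Take in order of value per unit:
- B (131/6 per unit): all 6 → value 131, running total 131.00
- C (112/20 per unit): all 20 → value 112, running total 243.00
- A (46/34 per unit): 22 of 34 → value 22×46/34 = 29.7647, running total 272.76
Total 272.76.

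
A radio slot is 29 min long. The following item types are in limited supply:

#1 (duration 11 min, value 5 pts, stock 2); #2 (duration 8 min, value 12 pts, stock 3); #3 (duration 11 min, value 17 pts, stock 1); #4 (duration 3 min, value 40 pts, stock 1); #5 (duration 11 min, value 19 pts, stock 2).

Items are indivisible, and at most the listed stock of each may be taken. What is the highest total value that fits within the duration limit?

Top feasible selections:
- 1×#4 + 2×#5: duration 25, value 78
- 1×#3 + 1×#4 + 1×#5: duration 25, value 76
Best: 78 pts.

78 pts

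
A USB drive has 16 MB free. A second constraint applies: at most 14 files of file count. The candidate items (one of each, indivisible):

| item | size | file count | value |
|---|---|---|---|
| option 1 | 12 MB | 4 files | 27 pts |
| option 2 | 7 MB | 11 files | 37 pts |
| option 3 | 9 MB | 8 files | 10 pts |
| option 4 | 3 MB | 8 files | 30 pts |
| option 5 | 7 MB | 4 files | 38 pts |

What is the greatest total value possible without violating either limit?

68 pts

Feasible sets respecting both limits:
- option 4+option 5: size 10, file count 12, value 68
- option 1+option 4: size 15, file count 12, value 57
- option 3+option 5: size 16, file count 12, value 48
Best: 68 pts.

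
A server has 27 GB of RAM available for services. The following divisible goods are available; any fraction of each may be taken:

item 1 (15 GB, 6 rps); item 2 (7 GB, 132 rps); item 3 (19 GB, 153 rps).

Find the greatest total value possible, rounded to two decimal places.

285.40

Take in order of value per unit:
- item 2 (132/7 per unit): all 7 → value 132, running total 132.00
- item 3 (153/19 per unit): all 19 → value 153, running total 285.00
- item 1 (6/15 per unit): 1 of 15 → value 1×6/15 = 0.4000, running total 285.40
Total 285.40.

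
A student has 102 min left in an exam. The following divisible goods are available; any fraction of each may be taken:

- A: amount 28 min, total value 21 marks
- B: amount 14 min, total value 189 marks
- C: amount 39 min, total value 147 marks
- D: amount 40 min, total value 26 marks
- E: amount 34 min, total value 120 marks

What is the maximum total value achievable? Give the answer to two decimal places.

Take in order of value per unit:
- B (189/14 per unit): all 14 → value 189, running total 189.00
- C (147/39 per unit): all 39 → value 147, running total 336.00
- E (120/34 per unit): all 34 → value 120, running total 456.00
- A (21/28 per unit): 15 of 28 → value 15×21/28 = 11.2500, running total 467.25
Total 467.25.

467.25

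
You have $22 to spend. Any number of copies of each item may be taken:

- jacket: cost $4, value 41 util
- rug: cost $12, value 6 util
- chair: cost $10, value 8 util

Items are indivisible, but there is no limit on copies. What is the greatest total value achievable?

205 util

Best value-per-unit is jacket at 41/4, and filling with it alone uses cost 5×4=20. No mix of the others beats 5×41 = 205.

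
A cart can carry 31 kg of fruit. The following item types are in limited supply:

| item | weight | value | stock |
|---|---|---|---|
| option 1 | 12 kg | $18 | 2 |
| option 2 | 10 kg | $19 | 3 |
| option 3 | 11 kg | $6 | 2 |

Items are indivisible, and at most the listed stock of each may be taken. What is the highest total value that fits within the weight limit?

Top feasible selections:
- 3×option 2: weight 30, value 57
- 2×option 2 + 1×option 3: weight 31, value 44
- 2×option 2: weight 20, value 38
Best: $57.

$57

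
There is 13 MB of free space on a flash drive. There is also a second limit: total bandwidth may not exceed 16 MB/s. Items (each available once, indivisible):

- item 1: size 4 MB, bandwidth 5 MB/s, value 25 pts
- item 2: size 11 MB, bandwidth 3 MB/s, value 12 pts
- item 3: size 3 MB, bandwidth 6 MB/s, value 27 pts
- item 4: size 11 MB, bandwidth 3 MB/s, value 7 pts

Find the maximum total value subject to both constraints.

Feasible sets respecting both limits:
- item 1+item 3: size 7, bandwidth 11, value 52
- item 3: size 3, bandwidth 6, value 27
- item 1: size 4, bandwidth 5, value 25
- item 2: size 11, bandwidth 3, value 12
Best: 52 pts.

52 pts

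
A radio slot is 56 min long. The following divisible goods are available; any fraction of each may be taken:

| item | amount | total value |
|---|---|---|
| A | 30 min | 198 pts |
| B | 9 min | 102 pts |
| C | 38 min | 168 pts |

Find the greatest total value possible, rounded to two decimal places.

Take in order of value per unit:
- B (102/9 per unit): all 9 → value 102, running total 102.00
- A (198/30 per unit): all 30 → value 198, running total 300.00
- C (168/38 per unit): 17 of 38 → value 17×168/38 = 75.1579, running total 375.16
Total 375.16.

375.16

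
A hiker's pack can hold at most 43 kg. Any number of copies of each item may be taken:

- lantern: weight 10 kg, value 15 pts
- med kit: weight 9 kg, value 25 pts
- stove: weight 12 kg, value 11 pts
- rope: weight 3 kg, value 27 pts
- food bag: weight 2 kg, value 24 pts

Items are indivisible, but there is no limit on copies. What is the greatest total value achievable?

507 pts

Best value-per-unit is food bag at 24/2; filling with it alone gives 21×24 = 504.
Optimal mix: 1×rope + 20×food bag → weight 43, value 507.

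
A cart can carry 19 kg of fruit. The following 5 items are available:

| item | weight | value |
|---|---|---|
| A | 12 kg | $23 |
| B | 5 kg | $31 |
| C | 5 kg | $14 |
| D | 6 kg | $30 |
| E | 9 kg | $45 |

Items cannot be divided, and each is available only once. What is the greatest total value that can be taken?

$90

Check high-value combinations within 19 kg:
- B+C+E: weight 5+5+9=19, value 31+14+45=90
- B+E: weight 5+9=14, value 31+45=76
- D+E: weight 6+9=15, value 30+45=75
- B+C+D: weight 5+5+6=16, value 31+14+30=75
Best: $90.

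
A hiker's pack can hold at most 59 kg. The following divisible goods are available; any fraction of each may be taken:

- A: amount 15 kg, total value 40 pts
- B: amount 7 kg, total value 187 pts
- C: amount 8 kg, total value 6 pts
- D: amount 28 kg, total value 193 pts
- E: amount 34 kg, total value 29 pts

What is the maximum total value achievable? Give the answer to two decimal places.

Take in order of value per unit:
- B (187/7 per unit): all 7 → value 187, running total 187.00
- D (193/28 per unit): all 28 → value 193, running total 380.00
- A (40/15 per unit): all 15 → value 40, running total 420.00
- E (29/34 per unit): 9 of 34 → value 9×29/34 = 7.6765, running total 427.68
Total 427.68.

427.68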